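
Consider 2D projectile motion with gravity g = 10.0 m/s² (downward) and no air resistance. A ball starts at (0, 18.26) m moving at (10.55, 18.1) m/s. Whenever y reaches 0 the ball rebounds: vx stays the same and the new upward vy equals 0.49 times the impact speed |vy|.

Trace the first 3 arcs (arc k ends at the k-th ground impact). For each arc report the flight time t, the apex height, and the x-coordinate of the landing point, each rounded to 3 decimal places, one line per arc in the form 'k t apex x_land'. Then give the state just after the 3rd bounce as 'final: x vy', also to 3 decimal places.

1 4.442 34.641 46.864
2 2.579 8.317 74.078
3 1.264 1.997 87.413
final: 87.413 3.097

Arc 1: start y=18.260, vy=18.100 → t=4.442, apex=34.641, x_land=46.864, impact vy=-26.321
  bounce: vy ← 0.49·26.321 = 12.897
Arc 2: start y=0.000, vy=12.897 → t=2.579, apex=8.317, x_land=74.078, impact vy=-12.897
  bounce: vy ← 0.49·12.897 = 6.320
Arc 3: start y=0.000, vy=6.320 → t=1.264, apex=1.997, x_land=87.413, impact vy=-6.320
  bounce: vy ← 0.49·6.320 = 3.097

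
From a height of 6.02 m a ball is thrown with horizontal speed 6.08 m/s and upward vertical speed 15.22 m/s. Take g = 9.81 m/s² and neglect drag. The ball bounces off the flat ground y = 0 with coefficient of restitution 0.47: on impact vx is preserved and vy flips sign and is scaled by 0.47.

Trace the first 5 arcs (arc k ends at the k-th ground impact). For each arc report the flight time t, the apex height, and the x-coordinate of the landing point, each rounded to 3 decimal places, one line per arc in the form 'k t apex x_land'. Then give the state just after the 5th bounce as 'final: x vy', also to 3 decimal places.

Arc 1: start y=6.020, vy=15.220 → t=3.458, apex=17.827, x_land=21.024, impact vy=-18.702
  bounce: vy ← 0.47·18.702 = 8.790
Arc 2: start y=0.000, vy=8.790 → t=1.792, apex=3.938, x_land=31.919, impact vy=-8.790
  bounce: vy ← 0.47·8.790 = 4.131
Arc 3: start y=0.000, vy=4.131 → t=0.842, apex=0.870, x_land=37.040, impact vy=-4.131
  bounce: vy ← 0.47·4.131 = 1.942
Arc 4: start y=0.000, vy=1.942 → t=0.396, apex=0.192, x_land=39.447, impact vy=-1.942
  bounce: vy ← 0.47·1.942 = 0.913
Arc 5: start y=0.000, vy=0.913 → t=0.186, apex=0.042, x_land=40.578, impact vy=-0.913
  bounce: vy ← 0.47·0.913 = 0.429

1 3.458 17.827 21.024
2 1.792 3.938 31.919
3 0.842 0.870 37.040
4 0.396 0.192 39.447
5 0.186 0.042 40.578
final: 40.578 0.429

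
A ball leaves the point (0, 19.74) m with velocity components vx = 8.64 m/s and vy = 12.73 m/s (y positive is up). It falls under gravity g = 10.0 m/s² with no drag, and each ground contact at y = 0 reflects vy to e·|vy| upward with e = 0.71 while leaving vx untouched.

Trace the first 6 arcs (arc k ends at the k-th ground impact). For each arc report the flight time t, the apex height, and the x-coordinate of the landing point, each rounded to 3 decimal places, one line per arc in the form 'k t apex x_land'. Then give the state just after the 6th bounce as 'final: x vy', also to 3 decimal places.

1 3.633 27.843 31.387
2 3.351 14.035 60.339
3 2.379 7.075 80.894
4 1.689 3.567 95.489
5 1.199 1.798 105.851
6 0.852 0.906 113.208
final: 113.208 3.023

Arc 1: start y=19.740, vy=12.730 → t=3.633, apex=27.843, x_land=31.387, impact vy=-23.598
  bounce: vy ← 0.71·23.598 = 16.754
Arc 2: start y=0.000, vy=16.754 → t=3.351, apex=14.035, x_land=60.339, impact vy=-16.754
  bounce: vy ← 0.71·16.754 = 11.896
Arc 3: start y=0.000, vy=11.896 → t=2.379, apex=7.075, x_land=80.894, impact vy=-11.896
  bounce: vy ← 0.71·11.896 = 8.446
Arc 4: start y=0.000, vy=8.446 → t=1.689, apex=3.567, x_land=95.489, impact vy=-8.446
  bounce: vy ← 0.71·8.446 = 5.997
Arc 5: start y=0.000, vy=5.997 → t=1.199, apex=1.798, x_land=105.851, impact vy=-5.997
  bounce: vy ← 0.71·5.997 = 4.258
Arc 6: start y=0.000, vy=4.258 → t=0.852, apex=0.906, x_land=113.208, impact vy=-4.258
  bounce: vy ← 0.71·4.258 = 3.023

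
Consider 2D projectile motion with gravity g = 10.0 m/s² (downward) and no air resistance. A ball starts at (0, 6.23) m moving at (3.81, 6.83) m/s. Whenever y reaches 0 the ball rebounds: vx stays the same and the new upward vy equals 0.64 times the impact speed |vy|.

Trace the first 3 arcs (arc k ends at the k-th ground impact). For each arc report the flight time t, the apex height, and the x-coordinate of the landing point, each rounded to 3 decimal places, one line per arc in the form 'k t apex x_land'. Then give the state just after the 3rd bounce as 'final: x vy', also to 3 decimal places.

1 1.992 8.562 7.588
2 1.675 3.507 13.970
3 1.072 1.437 18.054
final: 18.054 3.430

Arc 1: start y=6.230, vy=6.830 → t=1.992, apex=8.562, x_land=7.588, impact vy=-13.086
  bounce: vy ← 0.64·13.086 = 8.375
Arc 2: start y=0.000, vy=8.375 → t=1.675, apex=3.507, x_land=13.970, impact vy=-8.375
  bounce: vy ← 0.64·8.375 = 5.360
Arc 3: start y=0.000, vy=5.360 → t=1.072, apex=1.437, x_land=18.054, impact vy=-5.360
  bounce: vy ← 0.64·5.360 = 3.430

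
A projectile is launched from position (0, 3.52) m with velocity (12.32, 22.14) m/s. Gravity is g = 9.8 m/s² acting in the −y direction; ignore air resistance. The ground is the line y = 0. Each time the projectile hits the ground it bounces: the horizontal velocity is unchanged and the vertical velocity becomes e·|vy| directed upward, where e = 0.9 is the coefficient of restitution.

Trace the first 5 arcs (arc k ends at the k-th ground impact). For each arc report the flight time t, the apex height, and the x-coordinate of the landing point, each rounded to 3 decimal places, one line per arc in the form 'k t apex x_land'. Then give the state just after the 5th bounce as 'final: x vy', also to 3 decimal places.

Arc 1: start y=3.520, vy=22.140 → t=4.672, apex=28.529, x_land=57.561, impact vy=-23.647
  bounce: vy ← 0.9·23.647 = 21.282
Arc 2: start y=0.000, vy=21.282 → t=4.343, apex=23.109, x_land=111.070, impact vy=-21.282
  bounce: vy ← 0.9·21.282 = 19.154
Arc 3: start y=0.000, vy=19.154 → t=3.909, apex=18.718, x_land=159.228, impact vy=-19.154
  bounce: vy ← 0.9·19.154 = 17.239
Arc 4: start y=0.000, vy=17.239 → t=3.518, apex=15.162, x_land=202.571, impact vy=-17.239
  bounce: vy ← 0.9·17.239 = 15.515
Arc 5: start y=0.000, vy=15.515 → t=3.166, apex=12.281, x_land=241.579, impact vy=-15.515
  bounce: vy ← 0.9·15.515 = 13.963

1 4.672 28.529 57.561
2 4.343 23.109 111.070
3 3.909 18.718 159.228
4 3.518 15.162 202.571
5 3.166 12.281 241.579
final: 241.579 13.963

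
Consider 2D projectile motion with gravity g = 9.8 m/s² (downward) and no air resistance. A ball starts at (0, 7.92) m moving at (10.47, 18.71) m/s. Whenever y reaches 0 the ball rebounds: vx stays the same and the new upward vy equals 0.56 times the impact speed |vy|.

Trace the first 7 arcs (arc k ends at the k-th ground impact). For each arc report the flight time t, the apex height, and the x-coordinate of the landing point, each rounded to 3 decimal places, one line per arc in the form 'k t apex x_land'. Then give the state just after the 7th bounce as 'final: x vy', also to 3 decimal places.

1 4.203 25.780 44.005
2 2.569 8.085 70.902
3 1.439 2.535 85.965
4 0.806 0.795 94.400
5 0.451 0.249 99.124
6 0.253 0.078 101.769
7 0.141 0.025 103.250
final: 103.250 0.388

Arc 1: start y=7.920, vy=18.710 → t=4.203, apex=25.780, x_land=44.005, impact vy=-22.479
  bounce: vy ← 0.56·22.479 = 12.588
Arc 2: start y=0.000, vy=12.588 → t=2.569, apex=8.085, x_land=70.902, impact vy=-12.588
  bounce: vy ← 0.56·12.588 = 7.049
Arc 3: start y=0.000, vy=7.049 → t=1.439, apex=2.535, x_land=85.965, impact vy=-7.049
  bounce: vy ← 0.56·7.049 = 3.948
Arc 4: start y=0.000, vy=3.948 → t=0.806, apex=0.795, x_land=94.400, impact vy=-3.948
  bounce: vy ← 0.56·3.948 = 2.211
Arc 5: start y=0.000, vy=2.211 → t=0.451, apex=0.249, x_land=99.124, impact vy=-2.211
  bounce: vy ← 0.56·2.211 = 1.238
Arc 6: start y=0.000, vy=1.238 → t=0.253, apex=0.078, x_land=101.769, impact vy=-1.238
  bounce: vy ← 0.56·1.238 = 0.693
Arc 7: start y=0.000, vy=0.693 → t=0.141, apex=0.025, x_land=103.250, impact vy=-0.693
  bounce: vy ← 0.56·0.693 = 0.388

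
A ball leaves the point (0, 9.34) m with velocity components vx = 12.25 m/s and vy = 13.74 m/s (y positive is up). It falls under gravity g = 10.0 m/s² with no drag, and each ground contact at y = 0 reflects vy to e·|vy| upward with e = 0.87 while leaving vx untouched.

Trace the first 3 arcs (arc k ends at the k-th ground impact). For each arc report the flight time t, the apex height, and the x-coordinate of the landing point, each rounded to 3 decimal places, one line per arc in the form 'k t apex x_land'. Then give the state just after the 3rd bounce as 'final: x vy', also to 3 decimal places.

Arc 1: start y=9.340, vy=13.740 → t=3.312, apex=18.779, x_land=40.572, impact vy=-19.380
  bounce: vy ← 0.87·19.380 = 16.861
Arc 2: start y=0.000, vy=16.861 → t=3.372, apex=14.214, x_land=81.881, impact vy=-16.861
  bounce: vy ← 0.87·16.861 = 14.669
Arc 3: start y=0.000, vy=14.669 → t=2.934, apex=10.759, x_land=117.819, impact vy=-14.669
  bounce: vy ← 0.87·14.669 = 12.762

1 3.312 18.779 40.572
2 3.372 14.214 81.881
3 2.934 10.759 117.819
final: 117.819 12.762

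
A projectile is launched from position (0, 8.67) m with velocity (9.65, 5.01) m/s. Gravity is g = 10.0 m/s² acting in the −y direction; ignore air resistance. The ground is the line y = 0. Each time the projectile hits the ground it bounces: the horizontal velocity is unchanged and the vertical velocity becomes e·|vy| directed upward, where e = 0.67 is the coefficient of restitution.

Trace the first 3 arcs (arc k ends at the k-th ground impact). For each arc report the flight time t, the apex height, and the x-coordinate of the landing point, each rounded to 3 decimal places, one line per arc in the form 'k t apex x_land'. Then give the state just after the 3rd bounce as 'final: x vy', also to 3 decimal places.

Arc 1: start y=8.670, vy=5.010 → t=1.910, apex=9.925, x_land=18.431, impact vy=-14.089
  bounce: vy ← 0.67·14.089 = 9.440
Arc 2: start y=0.000, vy=9.440 → t=1.888, apex=4.455, x_land=36.649, impact vy=-9.440
  bounce: vy ← 0.67·9.440 = 6.325
Arc 3: start y=0.000, vy=6.325 → t=1.265, apex=2.000, x_land=48.855, impact vy=-6.325
  bounce: vy ← 0.67·6.325 = 4.237

1 1.910 9.925 18.431
2 1.888 4.455 36.649
3 1.265 2.000 48.855
final: 48.855 4.237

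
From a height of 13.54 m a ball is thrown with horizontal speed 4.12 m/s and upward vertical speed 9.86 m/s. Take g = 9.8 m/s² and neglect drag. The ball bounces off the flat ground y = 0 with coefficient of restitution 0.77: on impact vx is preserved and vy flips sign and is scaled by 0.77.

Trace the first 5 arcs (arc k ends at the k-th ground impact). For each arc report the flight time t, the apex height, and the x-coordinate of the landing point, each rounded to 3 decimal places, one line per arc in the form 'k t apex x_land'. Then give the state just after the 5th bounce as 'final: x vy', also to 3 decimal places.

1 2.949 18.500 12.151
2 2.992 10.969 24.479
3 2.304 6.503 33.972
4 1.774 3.856 41.282
5 1.366 2.286 46.910
final: 46.910 5.154

Arc 1: start y=13.540, vy=9.860 → t=2.949, apex=18.500, x_land=12.151, impact vy=-19.042
  bounce: vy ← 0.77·19.042 = 14.662
Arc 2: start y=0.000, vy=14.662 → t=2.992, apex=10.969, x_land=24.479, impact vy=-14.662
  bounce: vy ← 0.77·14.662 = 11.290
Arc 3: start y=0.000, vy=11.290 → t=2.304, apex=6.503, x_land=33.972, impact vy=-11.290
  bounce: vy ← 0.77·11.290 = 8.693
Arc 4: start y=0.000, vy=8.693 → t=1.774, apex=3.856, x_land=41.282, impact vy=-8.693
  bounce: vy ← 0.77·8.693 = 6.694
Arc 5: start y=0.000, vy=6.694 → t=1.366, apex=2.286, x_land=46.910, impact vy=-6.694
  bounce: vy ← 0.77·6.694 = 5.154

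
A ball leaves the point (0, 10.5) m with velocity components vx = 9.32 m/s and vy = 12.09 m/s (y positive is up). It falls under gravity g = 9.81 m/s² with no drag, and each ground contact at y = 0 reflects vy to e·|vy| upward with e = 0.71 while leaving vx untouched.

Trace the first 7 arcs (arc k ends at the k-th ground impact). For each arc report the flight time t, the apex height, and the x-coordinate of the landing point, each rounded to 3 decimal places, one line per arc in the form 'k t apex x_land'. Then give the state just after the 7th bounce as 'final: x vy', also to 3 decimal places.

Arc 1: start y=10.500, vy=12.090 → t=3.145, apex=17.950, x_land=29.315, impact vy=-18.766
  bounce: vy ← 0.71·18.766 = 13.324
Arc 2: start y=0.000, vy=13.324 → t=2.716, apex=9.049, x_land=54.632, impact vy=-13.324
  bounce: vy ← 0.71·13.324 = 9.460
Arc 3: start y=0.000, vy=9.460 → t=1.929, apex=4.561, x_land=72.608, impact vy=-9.460
  bounce: vy ← 0.71·9.460 = 6.717
Arc 4: start y=0.000, vy=6.717 → t=1.369, apex=2.299, x_land=85.370, impact vy=-6.717
  bounce: vy ← 0.71·6.717 = 4.769
Arc 5: start y=0.000, vy=4.769 → t=0.972, apex=1.159, x_land=94.431, impact vy=-4.769
  bounce: vy ← 0.71·4.769 = 3.386
Arc 6: start y=0.000, vy=3.386 → t=0.690, apex=0.584, x_land=100.865, impact vy=-3.386
  bounce: vy ← 0.71·3.386 = 2.404
Arc 7: start y=0.000, vy=2.404 → t=0.490, apex=0.295, x_land=105.433, impact vy=-2.404
  bounce: vy ← 0.71·2.404 = 1.707

1 3.145 17.950 29.315
2 2.716 9.049 54.632
3 1.929 4.561 72.608
4 1.369 2.299 85.370
5 0.972 1.159 94.431
6 0.690 0.584 100.865
7 0.490 0.295 105.433
final: 105.433 1.707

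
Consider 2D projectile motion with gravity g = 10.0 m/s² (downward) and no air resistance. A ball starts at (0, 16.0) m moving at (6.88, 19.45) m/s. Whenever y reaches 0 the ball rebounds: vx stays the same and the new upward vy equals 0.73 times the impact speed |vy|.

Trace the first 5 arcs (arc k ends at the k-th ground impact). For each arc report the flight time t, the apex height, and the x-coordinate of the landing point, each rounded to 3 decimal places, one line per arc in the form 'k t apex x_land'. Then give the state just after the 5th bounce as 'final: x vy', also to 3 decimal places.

Arc 1: start y=16.000, vy=19.450 → t=4.588, apex=34.915, x_land=31.562, impact vy=-26.425
  bounce: vy ← 0.73·26.425 = 19.291
Arc 2: start y=0.000, vy=19.291 → t=3.858, apex=18.606, x_land=58.106, impact vy=-19.291
  bounce: vy ← 0.73·19.291 = 14.082
Arc 3: start y=0.000, vy=14.082 → t=2.816, apex=9.915, x_land=77.483, impact vy=-14.082
  bounce: vy ← 0.73·14.082 = 10.280
Arc 4: start y=0.000, vy=10.280 → t=2.056, apex=5.284, x_land=91.628, impact vy=-10.280
  bounce: vy ← 0.73·10.280 = 7.504
Arc 5: start y=0.000, vy=7.504 → t=1.501, apex=2.816, x_land=101.954, impact vy=-7.504
  bounce: vy ← 0.73·7.504 = 5.478

1 4.588 34.915 31.562
2 3.858 18.606 58.106
3 2.816 9.915 77.483
4 2.056 5.284 91.628
5 1.501 2.816 101.954
final: 101.954 5.478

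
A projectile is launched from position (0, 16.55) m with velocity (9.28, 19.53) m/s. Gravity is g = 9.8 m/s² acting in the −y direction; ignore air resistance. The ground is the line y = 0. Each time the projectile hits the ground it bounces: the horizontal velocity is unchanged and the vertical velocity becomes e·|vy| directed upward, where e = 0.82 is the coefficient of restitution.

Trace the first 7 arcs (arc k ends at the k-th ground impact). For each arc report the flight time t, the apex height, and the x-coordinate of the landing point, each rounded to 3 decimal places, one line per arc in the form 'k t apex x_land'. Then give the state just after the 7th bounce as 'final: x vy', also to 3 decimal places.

1 4.704 36.010 43.651
2 4.446 24.213 84.909
3 3.646 16.281 118.740
4 2.989 10.947 146.482
5 2.451 7.361 169.230
6 2.010 4.950 187.884
7 1.648 3.328 203.180
final: 203.180 6.623

Arc 1: start y=16.550, vy=19.530 → t=4.704, apex=36.010, x_land=43.651, impact vy=-26.567
  bounce: vy ← 0.82·26.567 = 21.785
Arc 2: start y=0.000, vy=21.785 → t=4.446, apex=24.213, x_land=84.909, impact vy=-21.785
  bounce: vy ← 0.82·21.785 = 17.864
Arc 3: start y=0.000, vy=17.864 → t=3.646, apex=16.281, x_land=118.740, impact vy=-17.864
  bounce: vy ← 0.82·17.864 = 14.648
Arc 4: start y=0.000, vy=14.648 → t=2.989, apex=10.947, x_land=146.482, impact vy=-14.648
  bounce: vy ← 0.82·14.648 = 12.011
Arc 5: start y=0.000, vy=12.011 → t=2.451, apex=7.361, x_land=169.230, impact vy=-12.011
  bounce: vy ← 0.82·12.011 = 9.849
Arc 6: start y=0.000, vy=9.849 → t=2.010, apex=4.950, x_land=187.884, impact vy=-9.849
  bounce: vy ← 0.82·9.849 = 8.077
Arc 7: start y=0.000, vy=8.077 → t=1.648, apex=3.328, x_land=203.180, impact vy=-8.077
  bounce: vy ← 0.82·8.077 = 6.623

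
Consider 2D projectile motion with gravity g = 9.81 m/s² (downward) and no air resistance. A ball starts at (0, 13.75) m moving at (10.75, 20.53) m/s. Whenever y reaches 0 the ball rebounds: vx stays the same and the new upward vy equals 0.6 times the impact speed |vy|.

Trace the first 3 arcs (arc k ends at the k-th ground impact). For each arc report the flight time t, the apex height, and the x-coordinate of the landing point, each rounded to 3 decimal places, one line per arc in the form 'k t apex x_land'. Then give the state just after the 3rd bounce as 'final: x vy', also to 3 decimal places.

1 4.773 35.232 51.308
2 3.216 12.684 85.881
3 1.930 4.566 106.625
final: 106.625 5.679

Arc 1: start y=13.750, vy=20.530 → t=4.773, apex=35.232, x_land=51.308, impact vy=-26.292
  bounce: vy ← 0.6·26.292 = 15.775
Arc 2: start y=0.000, vy=15.775 → t=3.216, apex=12.684, x_land=85.881, impact vy=-15.775
  bounce: vy ← 0.6·15.775 = 9.465
Arc 3: start y=0.000, vy=9.465 → t=1.930, apex=4.566, x_land=106.625, impact vy=-9.465
  bounce: vy ← 0.6·9.465 = 5.679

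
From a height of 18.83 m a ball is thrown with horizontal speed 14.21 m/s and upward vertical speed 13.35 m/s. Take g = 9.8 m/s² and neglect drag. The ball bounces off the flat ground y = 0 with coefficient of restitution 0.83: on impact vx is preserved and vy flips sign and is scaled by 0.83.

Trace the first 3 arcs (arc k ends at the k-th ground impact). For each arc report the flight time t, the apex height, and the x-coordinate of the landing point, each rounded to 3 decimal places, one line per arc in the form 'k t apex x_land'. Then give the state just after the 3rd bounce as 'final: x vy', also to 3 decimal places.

1 3.749 27.923 53.279
2 3.963 19.236 109.589
3 3.289 13.252 156.326
final: 156.326 13.377

Arc 1: start y=18.830, vy=13.350 → t=3.749, apex=27.923, x_land=53.279, impact vy=-23.394
  bounce: vy ← 0.83·23.394 = 19.417
Arc 2: start y=0.000, vy=19.417 → t=3.963, apex=19.236, x_land=109.589, impact vy=-19.417
  bounce: vy ← 0.83·19.417 = 16.116
Arc 3: start y=0.000, vy=16.116 → t=3.289, apex=13.252, x_land=156.326, impact vy=-16.116
  bounce: vy ← 0.83·16.116 = 13.377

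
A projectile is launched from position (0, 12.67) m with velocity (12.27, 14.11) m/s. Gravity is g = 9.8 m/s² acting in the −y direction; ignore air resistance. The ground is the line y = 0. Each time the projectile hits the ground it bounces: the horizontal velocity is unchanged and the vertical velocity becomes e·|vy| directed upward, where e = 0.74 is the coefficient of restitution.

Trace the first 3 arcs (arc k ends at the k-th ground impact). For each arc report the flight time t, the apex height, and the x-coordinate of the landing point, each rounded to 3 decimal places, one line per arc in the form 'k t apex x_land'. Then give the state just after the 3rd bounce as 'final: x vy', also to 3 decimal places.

1 3.598 22.828 44.150
2 3.194 12.500 83.346
3 2.364 6.845 112.351
final: 112.351 8.571

Arc 1: start y=12.670, vy=14.110 → t=3.598, apex=22.828, x_land=44.150, impact vy=-21.152
  bounce: vy ← 0.74·21.152 = 15.653
Arc 2: start y=0.000, vy=15.653 → t=3.194, apex=12.500, x_land=83.346, impact vy=-15.653
  bounce: vy ← 0.74·15.653 = 11.583
Arc 3: start y=0.000, vy=11.583 → t=2.364, apex=6.845, x_land=112.351, impact vy=-11.583
  bounce: vy ← 0.74·11.583 = 8.571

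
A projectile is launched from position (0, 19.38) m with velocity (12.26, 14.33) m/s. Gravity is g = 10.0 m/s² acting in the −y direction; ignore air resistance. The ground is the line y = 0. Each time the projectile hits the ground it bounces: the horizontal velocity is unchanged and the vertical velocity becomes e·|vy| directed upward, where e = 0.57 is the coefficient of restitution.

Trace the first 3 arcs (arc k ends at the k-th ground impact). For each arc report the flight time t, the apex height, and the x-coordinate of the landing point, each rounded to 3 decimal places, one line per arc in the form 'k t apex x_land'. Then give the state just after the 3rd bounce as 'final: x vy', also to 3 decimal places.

Arc 1: start y=19.380, vy=14.330 → t=3.868, apex=29.647, x_land=47.422, impact vy=-24.351
  bounce: vy ← 0.57·24.351 = 13.880
Arc 2: start y=0.000, vy=13.880 → t=2.776, apex=9.632, x_land=81.456, impact vy=-13.880
  bounce: vy ← 0.57·13.880 = 7.911
Arc 3: start y=0.000, vy=7.911 → t=1.582, apex=3.130, x_land=100.855, impact vy=-7.911
  bounce: vy ← 0.57·7.911 = 4.510

1 3.868 29.647 47.422
2 2.776 9.632 81.456
3 1.582 3.130 100.855
final: 100.855 4.510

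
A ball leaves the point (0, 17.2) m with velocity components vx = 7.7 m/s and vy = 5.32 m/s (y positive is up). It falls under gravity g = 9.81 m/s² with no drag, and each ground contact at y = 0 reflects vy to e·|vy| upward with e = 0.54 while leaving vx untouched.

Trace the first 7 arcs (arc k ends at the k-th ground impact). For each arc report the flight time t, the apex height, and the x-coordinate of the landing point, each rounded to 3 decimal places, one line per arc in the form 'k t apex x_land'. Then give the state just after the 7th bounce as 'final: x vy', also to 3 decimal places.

Arc 1: start y=17.200, vy=5.320 → t=2.492, apex=18.643, x_land=19.187, impact vy=-19.125
  bounce: vy ← 0.54·19.125 = 10.328
Arc 2: start y=0.000, vy=10.328 → t=2.106, apex=5.436, x_land=35.400, impact vy=-10.328
  bounce: vy ← 0.54·10.328 = 5.577
Arc 3: start y=0.000, vy=5.577 → t=1.137, apex=1.585, x_land=44.154, impact vy=-5.577
  bounce: vy ← 0.54·5.577 = 3.012
Arc 4: start y=0.000, vy=3.012 → t=0.614, apex=0.462, x_land=48.882, impact vy=-3.012
  bounce: vy ← 0.54·3.012 = 1.626
Arc 5: start y=0.000, vy=1.626 → t=0.332, apex=0.135, x_land=51.435, impact vy=-1.626
  bounce: vy ← 0.54·1.626 = 0.878
Arc 6: start y=0.000, vy=0.878 → t=0.179, apex=0.039, x_land=52.813, impact vy=-0.878
  bounce: vy ← 0.54·0.878 = 0.474
Arc 7: start y=0.000, vy=0.474 → t=0.097, apex=0.011, x_land=53.558, impact vy=-0.474
  bounce: vy ← 0.54·0.474 = 0.256

1 2.492 18.643 19.187
2 2.106 5.436 35.400
3 1.137 1.585 44.154
4 0.614 0.462 48.882
5 0.332 0.135 51.435
6 0.179 0.039 52.813
7 0.097 0.011 53.558
final: 53.558 0.256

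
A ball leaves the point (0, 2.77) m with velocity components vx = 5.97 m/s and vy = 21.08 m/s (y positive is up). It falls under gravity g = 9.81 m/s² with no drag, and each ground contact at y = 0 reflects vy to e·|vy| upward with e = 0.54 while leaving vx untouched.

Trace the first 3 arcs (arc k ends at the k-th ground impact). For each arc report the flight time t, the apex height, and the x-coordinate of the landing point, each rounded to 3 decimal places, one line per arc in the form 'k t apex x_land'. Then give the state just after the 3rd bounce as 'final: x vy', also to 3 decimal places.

1 4.425 25.419 26.419
2 2.459 7.412 41.096
3 1.328 2.161 49.022
final: 49.022 3.516

Arc 1: start y=2.770, vy=21.080 → t=4.425, apex=25.419, x_land=26.419, impact vy=-22.332
  bounce: vy ← 0.54·22.332 = 12.059
Arc 2: start y=0.000, vy=12.059 → t=2.459, apex=7.412, x_land=41.096, impact vy=-12.059
  bounce: vy ← 0.54·12.059 = 6.512
Arc 3: start y=0.000, vy=6.512 → t=1.328, apex=2.161, x_land=49.022, impact vy=-6.512
  bounce: vy ← 0.54·6.512 = 3.516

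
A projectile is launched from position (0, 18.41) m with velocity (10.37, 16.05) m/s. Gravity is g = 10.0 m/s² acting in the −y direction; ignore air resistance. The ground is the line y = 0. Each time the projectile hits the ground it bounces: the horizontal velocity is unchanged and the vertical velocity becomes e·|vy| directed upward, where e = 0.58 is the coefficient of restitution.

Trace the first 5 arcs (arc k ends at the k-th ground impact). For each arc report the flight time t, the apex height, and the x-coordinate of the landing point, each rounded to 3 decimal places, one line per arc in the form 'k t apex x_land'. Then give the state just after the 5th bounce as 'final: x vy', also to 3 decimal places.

Arc 1: start y=18.410, vy=16.050 → t=4.107, apex=31.290, x_land=42.585, impact vy=-25.016
  bounce: vy ← 0.58·25.016 = 14.509
Arc 2: start y=0.000, vy=14.509 → t=2.902, apex=10.526, x_land=72.678, impact vy=-14.509
  bounce: vy ← 0.58·14.509 = 8.415
Arc 3: start y=0.000, vy=8.415 → t=1.683, apex=3.541, x_land=90.131, impact vy=-8.415
  bounce: vy ← 0.58·8.415 = 4.881
Arc 4: start y=0.000, vy=4.881 → t=0.976, apex=1.191, x_land=100.254, impact vy=-4.881
  bounce: vy ← 0.58·4.881 = 2.831
Arc 5: start y=0.000, vy=2.831 → t=0.566, apex=0.401, x_land=106.126, impact vy=-2.831
  bounce: vy ← 0.58·2.831 = 1.642

1 4.107 31.290 42.585
2 2.902 10.526 72.678
3 1.683 3.541 90.131
4 0.976 1.191 100.254
5 0.566 0.401 106.126
final: 106.126 1.642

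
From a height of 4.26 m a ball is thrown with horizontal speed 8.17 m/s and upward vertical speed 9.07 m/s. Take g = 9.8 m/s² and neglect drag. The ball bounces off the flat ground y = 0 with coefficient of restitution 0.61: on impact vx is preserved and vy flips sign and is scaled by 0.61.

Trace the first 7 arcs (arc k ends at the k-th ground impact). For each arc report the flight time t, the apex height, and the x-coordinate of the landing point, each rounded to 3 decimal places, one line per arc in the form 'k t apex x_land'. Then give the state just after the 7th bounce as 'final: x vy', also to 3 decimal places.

Arc 1: start y=4.260, vy=9.070 → t=2.239, apex=8.457, x_land=18.295, impact vy=-12.875
  bounce: vy ← 0.61·12.875 = 7.854
Arc 2: start y=0.000, vy=7.854 → t=1.603, apex=3.147, x_land=31.390, impact vy=-7.854
  bounce: vy ← 0.61·7.854 = 4.791
Arc 3: start y=0.000, vy=4.791 → t=0.978, apex=1.171, x_land=39.377, impact vy=-4.791
  bounce: vy ← 0.61·4.791 = 2.922
Arc 4: start y=0.000, vy=2.922 → t=0.596, apex=0.436, x_land=44.250, impact vy=-2.922
  bounce: vy ← 0.61·2.922 = 1.783
Arc 5: start y=0.000, vy=1.783 → t=0.364, apex=0.162, x_land=47.222, impact vy=-1.783
  bounce: vy ← 0.61·1.783 = 1.087
Arc 6: start y=0.000, vy=1.087 → t=0.222, apex=0.060, x_land=49.035, impact vy=-1.087
  bounce: vy ← 0.61·1.087 = 0.663
Arc 7: start y=0.000, vy=0.663 → t=0.135, apex=0.022, x_land=50.141, impact vy=-0.663
  bounce: vy ← 0.61·0.663 = 0.405

1 2.239 8.457 18.295
2 1.603 3.147 31.390
3 0.978 1.171 39.377
4 0.596 0.436 44.250
5 0.364 0.162 47.222
6 0.222 0.060 49.035
7 0.135 0.022 50.141
final: 50.141 0.405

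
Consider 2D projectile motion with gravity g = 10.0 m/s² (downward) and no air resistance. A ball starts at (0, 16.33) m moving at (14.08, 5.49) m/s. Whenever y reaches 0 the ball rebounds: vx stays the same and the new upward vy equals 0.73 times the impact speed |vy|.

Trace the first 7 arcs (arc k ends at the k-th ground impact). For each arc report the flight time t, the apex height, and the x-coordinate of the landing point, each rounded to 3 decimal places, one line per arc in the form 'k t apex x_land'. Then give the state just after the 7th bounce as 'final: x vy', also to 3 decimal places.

1 2.438 17.837 34.324
2 2.758 9.505 73.150
3 2.013 5.065 101.494
4 1.470 2.699 122.185
5 1.073 1.438 137.289
6 0.783 0.767 148.315
7 0.572 0.409 156.364
final: 156.364 2.087

Arc 1: start y=16.330, vy=5.490 → t=2.438, apex=17.837, x_land=34.324, impact vy=-18.888
  bounce: vy ← 0.73·18.888 = 13.788
Arc 2: start y=0.000, vy=13.788 → t=2.758, apex=9.505, x_land=73.150, impact vy=-13.788
  bounce: vy ← 0.73·13.788 = 10.065
Arc 3: start y=0.000, vy=10.065 → t=2.013, apex=5.065, x_land=101.494, impact vy=-10.065
  bounce: vy ← 0.73·10.065 = 7.348
Arc 4: start y=0.000, vy=7.348 → t=1.470, apex=2.699, x_land=122.185, impact vy=-7.348
  bounce: vy ← 0.73·7.348 = 5.364
Arc 5: start y=0.000, vy=5.364 → t=1.073, apex=1.438, x_land=137.289, impact vy=-5.364
  bounce: vy ← 0.73·5.364 = 3.916
Arc 6: start y=0.000, vy=3.916 → t=0.783, apex=0.767, x_land=148.315, impact vy=-3.916
  bounce: vy ← 0.73·3.916 = 2.858
Arc 7: start y=0.000, vy=2.858 → t=0.572, apex=0.409, x_land=156.364, impact vy=-2.858
  bounce: vy ← 0.73·2.858 = 2.087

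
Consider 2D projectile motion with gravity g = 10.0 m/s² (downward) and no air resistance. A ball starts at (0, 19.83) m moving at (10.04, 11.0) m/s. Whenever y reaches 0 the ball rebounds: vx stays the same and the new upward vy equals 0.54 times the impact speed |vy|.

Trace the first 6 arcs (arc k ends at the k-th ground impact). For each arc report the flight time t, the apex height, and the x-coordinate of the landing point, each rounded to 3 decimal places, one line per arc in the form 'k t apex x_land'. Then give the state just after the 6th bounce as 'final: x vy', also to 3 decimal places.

Arc 1: start y=19.830, vy=11.000 → t=3.375, apex=25.880, x_land=33.886, impact vy=-22.751
  bounce: vy ← 0.54·22.751 = 12.285
Arc 2: start y=0.000, vy=12.285 → t=2.457, apex=7.547, x_land=58.555, impact vy=-12.285
  bounce: vy ← 0.54·12.285 = 6.634
Arc 3: start y=0.000, vy=6.634 → t=1.327, apex=2.201, x_land=71.876, impact vy=-6.634
  bounce: vy ← 0.54·6.634 = 3.582
Arc 4: start y=0.000, vy=3.582 → t=0.716, apex=0.642, x_land=79.070, impact vy=-3.582
  bounce: vy ← 0.54·3.582 = 1.935
Arc 5: start y=0.000, vy=1.935 → t=0.387, apex=0.187, x_land=82.954, impact vy=-1.935
  bounce: vy ← 0.54·1.935 = 1.045
Arc 6: start y=0.000, vy=1.045 → t=0.209, apex=0.055, x_land=85.052, impact vy=-1.045
  bounce: vy ← 0.54·1.045 = 0.564

1 3.375 25.880 33.886
2 2.457 7.547 58.555
3 1.327 2.201 71.876
4 0.716 0.642 79.070
5 0.387 0.187 82.954
6 0.209 0.055 85.052
final: 85.052 0.564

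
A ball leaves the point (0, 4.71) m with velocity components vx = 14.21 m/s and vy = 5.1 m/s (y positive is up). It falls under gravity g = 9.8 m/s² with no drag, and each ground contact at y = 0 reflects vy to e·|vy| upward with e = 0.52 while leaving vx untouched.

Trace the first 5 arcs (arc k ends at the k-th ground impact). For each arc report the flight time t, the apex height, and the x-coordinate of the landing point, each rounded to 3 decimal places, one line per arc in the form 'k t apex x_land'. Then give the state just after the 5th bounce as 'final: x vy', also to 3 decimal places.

1 1.630 6.037 23.168
2 1.154 1.632 39.571
3 0.600 0.441 48.101
4 0.312 0.119 52.537
5 0.162 0.032 54.843
final: 54.843 0.414

Arc 1: start y=4.710, vy=5.100 → t=1.630, apex=6.037, x_land=23.168, impact vy=-10.878
  bounce: vy ← 0.52·10.878 = 5.656
Arc 2: start y=0.000, vy=5.656 → t=1.154, apex=1.632, x_land=39.571, impact vy=-5.656
  bounce: vy ← 0.52·5.656 = 2.941
Arc 3: start y=0.000, vy=2.941 → t=0.600, apex=0.441, x_land=48.101, impact vy=-2.941
  bounce: vy ← 0.52·2.941 = 1.530
Arc 4: start y=0.000, vy=1.530 → t=0.312, apex=0.119, x_land=52.537, impact vy=-1.530
  bounce: vy ← 0.52·1.530 = 0.795
Arc 5: start y=0.000, vy=0.795 → t=0.162, apex=0.032, x_land=54.843, impact vy=-0.795
  bounce: vy ← 0.52·0.795 = 0.414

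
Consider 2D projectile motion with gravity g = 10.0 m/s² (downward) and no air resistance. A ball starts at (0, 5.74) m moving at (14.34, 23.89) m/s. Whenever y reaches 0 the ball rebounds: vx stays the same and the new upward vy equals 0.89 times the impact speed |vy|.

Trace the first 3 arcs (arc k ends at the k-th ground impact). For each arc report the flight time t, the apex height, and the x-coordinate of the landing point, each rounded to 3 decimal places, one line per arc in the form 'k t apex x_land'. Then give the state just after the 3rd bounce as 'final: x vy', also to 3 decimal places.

Arc 1: start y=5.740, vy=23.890 → t=5.007, apex=34.277, x_land=71.804, impact vy=-26.183
  bounce: vy ← 0.89·26.183 = 23.303
Arc 2: start y=0.000, vy=23.303 → t=4.661, apex=27.150, x_land=138.636, impact vy=-23.303
  bounce: vy ← 0.89·23.303 = 20.739
Arc 3: start y=0.000, vy=20.739 → t=4.148, apex=21.506, x_land=198.116, impact vy=-20.739
  bounce: vy ← 0.89·20.739 = 18.458

1 5.007 34.277 71.804
2 4.661 27.150 138.636
3 4.148 21.506 198.116
final: 198.116 18.458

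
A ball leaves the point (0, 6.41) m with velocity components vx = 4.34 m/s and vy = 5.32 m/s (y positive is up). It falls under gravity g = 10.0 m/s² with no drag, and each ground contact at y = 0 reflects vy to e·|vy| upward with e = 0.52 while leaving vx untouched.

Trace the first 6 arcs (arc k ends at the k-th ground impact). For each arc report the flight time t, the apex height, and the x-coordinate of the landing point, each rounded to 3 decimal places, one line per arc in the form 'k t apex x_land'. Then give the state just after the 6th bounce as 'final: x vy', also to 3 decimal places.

Arc 1: start y=6.410, vy=5.320 → t=1.783, apex=7.825, x_land=7.738, impact vy=-12.510
  bounce: vy ← 0.52·12.510 = 6.505
Arc 2: start y=0.000, vy=6.505 → t=1.301, apex=2.116, x_land=13.385, impact vy=-6.505
  bounce: vy ← 0.52·6.505 = 3.383
Arc 3: start y=0.000, vy=3.383 → t=0.677, apex=0.572, x_land=16.321, impact vy=-3.383
  bounce: vy ← 0.52·3.383 = 1.759
Arc 4: start y=0.000, vy=1.759 → t=0.352, apex=0.155, x_land=17.848, impact vy=-1.759
  bounce: vy ← 0.52·1.759 = 0.915
Arc 5: start y=0.000, vy=0.915 → t=0.183, apex=0.042, x_land=18.642, impact vy=-0.915
  bounce: vy ← 0.52·0.915 = 0.476
Arc 6: start y=0.000, vy=0.476 → t=0.095, apex=0.011, x_land=19.055, impact vy=-0.476
  bounce: vy ← 0.52·0.476 = 0.247

1 1.783 7.825 7.738
2 1.301 2.116 13.385
3 0.677 0.572 16.321
4 0.352 0.155 17.848
5 0.183 0.042 18.642
6 0.095 0.011 19.055
final: 19.055 0.247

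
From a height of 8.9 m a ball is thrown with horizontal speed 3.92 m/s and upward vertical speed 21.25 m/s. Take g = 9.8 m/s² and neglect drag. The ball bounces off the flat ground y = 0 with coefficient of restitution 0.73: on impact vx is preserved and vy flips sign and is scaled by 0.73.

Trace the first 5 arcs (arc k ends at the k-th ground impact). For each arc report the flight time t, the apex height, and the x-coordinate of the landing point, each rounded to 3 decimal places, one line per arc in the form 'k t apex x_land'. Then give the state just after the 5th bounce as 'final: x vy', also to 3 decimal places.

Arc 1: start y=8.900, vy=21.250 → t=4.721, apex=31.939, x_land=18.508, impact vy=-25.020
  bounce: vy ← 0.73·25.020 = 18.265
Arc 2: start y=0.000, vy=18.265 → t=3.727, apex=17.020, x_land=33.120, impact vy=-18.265
  bounce: vy ← 0.73·18.265 = 13.333
Arc 3: start y=0.000, vy=13.333 → t=2.721, apex=9.070, x_land=43.786, impact vy=-13.333
  bounce: vy ← 0.73·13.333 = 9.733
Arc 4: start y=0.000, vy=9.733 → t=1.986, apex=4.833, x_land=51.573, impact vy=-9.733
  bounce: vy ← 0.73·9.733 = 7.105
Arc 5: start y=0.000, vy=7.105 → t=1.450, apex=2.576, x_land=57.257, impact vy=-7.105
  bounce: vy ← 0.73·7.105 = 5.187

1 4.721 31.939 18.508
2 3.727 17.020 33.120
3 2.721 9.070 43.786
4 1.986 4.833 51.573
5 1.450 2.576 57.257
final: 57.257 5.187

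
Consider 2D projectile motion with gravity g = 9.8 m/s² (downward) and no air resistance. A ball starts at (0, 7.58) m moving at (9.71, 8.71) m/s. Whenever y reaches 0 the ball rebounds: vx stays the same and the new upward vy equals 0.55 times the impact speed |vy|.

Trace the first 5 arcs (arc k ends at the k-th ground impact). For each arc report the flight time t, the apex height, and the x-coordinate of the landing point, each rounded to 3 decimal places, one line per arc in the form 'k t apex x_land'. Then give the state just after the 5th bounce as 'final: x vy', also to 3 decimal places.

1 2.417 11.451 23.473
2 1.682 3.464 39.801
3 0.925 1.048 48.782
4 0.509 0.317 53.721
5 0.280 0.096 56.437
final: 56.437 0.754

Arc 1: start y=7.580, vy=8.710 → t=2.417, apex=11.451, x_land=23.473, impact vy=-14.981
  bounce: vy ← 0.55·14.981 = 8.240
Arc 2: start y=0.000, vy=8.240 → t=1.682, apex=3.464, x_land=39.801, impact vy=-8.240
  bounce: vy ← 0.55·8.240 = 4.532
Arc 3: start y=0.000, vy=4.532 → t=0.925, apex=1.048, x_land=48.782, impact vy=-4.532
  bounce: vy ← 0.55·4.532 = 2.492
Arc 4: start y=0.000, vy=2.492 → t=0.509, apex=0.317, x_land=53.721, impact vy=-2.492
  bounce: vy ← 0.55·2.492 = 1.371
Arc 5: start y=0.000, vy=1.371 → t=0.280, apex=0.096, x_land=56.437, impact vy=-1.371
  bounce: vy ← 0.55·1.371 = 0.754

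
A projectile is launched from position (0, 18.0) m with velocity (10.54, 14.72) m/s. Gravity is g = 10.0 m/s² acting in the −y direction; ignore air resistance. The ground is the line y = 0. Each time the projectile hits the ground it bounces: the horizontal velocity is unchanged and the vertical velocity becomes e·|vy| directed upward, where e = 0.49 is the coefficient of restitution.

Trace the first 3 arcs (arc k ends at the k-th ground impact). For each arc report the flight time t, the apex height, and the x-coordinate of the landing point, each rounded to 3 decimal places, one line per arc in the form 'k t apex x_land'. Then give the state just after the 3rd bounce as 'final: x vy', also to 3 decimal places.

1 3.873 28.834 40.826
2 2.353 6.923 65.630
3 1.153 1.662 77.785
final: 77.785 2.825

Arc 1: start y=18.000, vy=14.720 → t=3.873, apex=28.834, x_land=40.826, impact vy=-24.014
  bounce: vy ← 0.49·24.014 = 11.767
Arc 2: start y=0.000, vy=11.767 → t=2.353, apex=6.923, x_land=65.630, impact vy=-11.767
  bounce: vy ← 0.49·11.767 = 5.766
Arc 3: start y=0.000, vy=5.766 → t=1.153, apex=1.662, x_land=77.785, impact vy=-5.766
  bounce: vy ← 0.49·5.766 = 2.825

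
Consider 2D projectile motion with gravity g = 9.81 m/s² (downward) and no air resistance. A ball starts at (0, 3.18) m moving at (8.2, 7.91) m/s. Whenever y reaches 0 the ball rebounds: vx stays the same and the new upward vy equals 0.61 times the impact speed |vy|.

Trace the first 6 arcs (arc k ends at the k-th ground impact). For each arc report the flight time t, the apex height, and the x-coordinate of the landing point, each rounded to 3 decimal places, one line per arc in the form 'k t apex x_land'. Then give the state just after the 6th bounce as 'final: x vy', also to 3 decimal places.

Arc 1: start y=3.180, vy=7.910 → t=1.946, apex=6.369, x_land=15.956, impact vy=-11.179
  bounce: vy ← 0.61·11.179 = 6.819
Arc 2: start y=0.000, vy=6.819 → t=1.390, apex=2.370, x_land=27.355, impact vy=-6.819
  bounce: vy ← 0.61·6.819 = 4.160
Arc 3: start y=0.000, vy=4.160 → t=0.848, apex=0.882, x_land=34.309, impact vy=-4.160
  bounce: vy ← 0.61·4.160 = 2.537
Arc 4: start y=0.000, vy=2.537 → t=0.517, apex=0.328, x_land=38.551, impact vy=-2.537
  bounce: vy ← 0.61·2.537 = 1.548
Arc 5: start y=0.000, vy=1.548 → t=0.316, apex=0.122, x_land=41.138, impact vy=-1.548
  bounce: vy ← 0.61·1.548 = 0.944
Arc 6: start y=0.000, vy=0.944 → t=0.192, apex=0.045, x_land=42.717, impact vy=-0.944
  bounce: vy ← 0.61·0.944 = 0.576

1 1.946 6.369 15.956
2 1.390 2.370 27.355
3 0.848 0.882 34.309
4 0.517 0.328 38.551
5 0.316 0.122 41.138
6 0.192 0.045 42.717
final: 42.717 0.576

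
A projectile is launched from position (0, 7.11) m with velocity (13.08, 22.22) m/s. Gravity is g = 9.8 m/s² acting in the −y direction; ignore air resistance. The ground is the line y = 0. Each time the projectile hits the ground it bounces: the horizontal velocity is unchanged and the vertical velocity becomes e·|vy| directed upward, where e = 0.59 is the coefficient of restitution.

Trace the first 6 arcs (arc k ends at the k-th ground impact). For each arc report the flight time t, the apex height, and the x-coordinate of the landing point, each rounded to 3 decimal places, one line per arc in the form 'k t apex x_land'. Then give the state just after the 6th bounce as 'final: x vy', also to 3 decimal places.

Arc 1: start y=7.110, vy=22.220 → t=4.835, apex=32.300, x_land=63.239, impact vy=-25.161
  bounce: vy ← 0.59·25.161 = 14.845
Arc 2: start y=0.000, vy=14.845 → t=3.030, apex=11.244, x_land=102.867, impact vy=-14.845
  bounce: vy ← 0.59·14.845 = 8.759
Arc 3: start y=0.000, vy=8.759 → t=1.787, apex=3.914, x_land=126.247, impact vy=-8.759
  bounce: vy ← 0.59·8.759 = 5.168
Arc 4: start y=0.000, vy=5.168 → t=1.055, apex=1.362, x_land=140.041, impact vy=-5.168
  bounce: vy ← 0.59·5.168 = 3.049
Arc 5: start y=0.000, vy=3.049 → t=0.622, apex=0.474, x_land=148.180, impact vy=-3.049
  bounce: vy ← 0.59·3.049 = 1.799
Arc 6: start y=0.000, vy=1.799 → t=0.367, apex=0.165, x_land=152.981, impact vy=-1.799
  bounce: vy ← 0.59·1.799 = 1.061

1 4.835 32.300 63.239
2 3.030 11.244 102.867
3 1.787 3.914 126.247
4 1.055 1.362 140.041
5 0.622 0.474 148.180
6 0.367 0.165 152.981
final: 152.981 1.061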